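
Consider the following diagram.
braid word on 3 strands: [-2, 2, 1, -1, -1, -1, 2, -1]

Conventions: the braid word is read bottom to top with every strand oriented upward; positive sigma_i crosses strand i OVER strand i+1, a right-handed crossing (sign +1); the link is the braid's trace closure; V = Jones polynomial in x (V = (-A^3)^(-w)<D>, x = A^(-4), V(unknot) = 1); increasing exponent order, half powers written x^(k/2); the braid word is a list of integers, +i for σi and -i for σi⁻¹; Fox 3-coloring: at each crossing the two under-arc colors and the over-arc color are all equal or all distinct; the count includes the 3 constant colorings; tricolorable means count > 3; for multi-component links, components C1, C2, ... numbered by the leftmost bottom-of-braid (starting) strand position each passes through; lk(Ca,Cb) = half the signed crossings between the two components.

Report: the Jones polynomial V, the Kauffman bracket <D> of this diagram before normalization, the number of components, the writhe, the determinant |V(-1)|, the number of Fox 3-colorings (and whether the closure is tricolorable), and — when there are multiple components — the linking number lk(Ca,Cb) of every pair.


Jones polynomial: V(x) = -x^-4 + x^-3 + x^-1
<D> = A^-2 + A^6 - A^10; writhe -2
components 1, writhe -2 (8 crossings)
3-colorings: 9 of 3^8, det 3 — tricolorable
note: V spans 3 powers of x: at least 3 crossings in any diagram


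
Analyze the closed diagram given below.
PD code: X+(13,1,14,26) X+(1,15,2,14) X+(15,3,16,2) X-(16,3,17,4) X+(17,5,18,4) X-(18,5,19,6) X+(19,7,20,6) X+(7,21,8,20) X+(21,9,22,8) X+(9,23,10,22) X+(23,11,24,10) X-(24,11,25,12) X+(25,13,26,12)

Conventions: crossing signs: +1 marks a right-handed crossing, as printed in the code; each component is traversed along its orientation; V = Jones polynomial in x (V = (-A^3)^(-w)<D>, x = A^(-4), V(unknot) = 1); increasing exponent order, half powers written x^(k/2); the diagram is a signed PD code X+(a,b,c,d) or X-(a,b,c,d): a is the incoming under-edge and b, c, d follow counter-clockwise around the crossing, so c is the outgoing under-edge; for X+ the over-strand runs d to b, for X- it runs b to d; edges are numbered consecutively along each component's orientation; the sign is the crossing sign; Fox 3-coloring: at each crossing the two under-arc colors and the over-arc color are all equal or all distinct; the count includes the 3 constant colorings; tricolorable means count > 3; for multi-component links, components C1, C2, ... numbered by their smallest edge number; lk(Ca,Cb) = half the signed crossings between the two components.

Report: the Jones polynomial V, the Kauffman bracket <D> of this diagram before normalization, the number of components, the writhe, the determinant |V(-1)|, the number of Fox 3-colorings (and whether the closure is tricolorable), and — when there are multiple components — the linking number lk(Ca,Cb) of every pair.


Jones polynomial: V(x) = x^3 + x^5 - x^6 + x^7 - x^8 + x^9 - x^10
<D> = A^-19 - A^-15 + A^-11 - A^-7 + A^-3 - A - A^9; writhe +7
components 1, writhe +7 (13 crossings)
3-colorings: 3 of 3^13, det 7 — not tricolorable
note: w = +7 shifts under R1 moves; the (-A^3)^(-7) factor cancels that in V


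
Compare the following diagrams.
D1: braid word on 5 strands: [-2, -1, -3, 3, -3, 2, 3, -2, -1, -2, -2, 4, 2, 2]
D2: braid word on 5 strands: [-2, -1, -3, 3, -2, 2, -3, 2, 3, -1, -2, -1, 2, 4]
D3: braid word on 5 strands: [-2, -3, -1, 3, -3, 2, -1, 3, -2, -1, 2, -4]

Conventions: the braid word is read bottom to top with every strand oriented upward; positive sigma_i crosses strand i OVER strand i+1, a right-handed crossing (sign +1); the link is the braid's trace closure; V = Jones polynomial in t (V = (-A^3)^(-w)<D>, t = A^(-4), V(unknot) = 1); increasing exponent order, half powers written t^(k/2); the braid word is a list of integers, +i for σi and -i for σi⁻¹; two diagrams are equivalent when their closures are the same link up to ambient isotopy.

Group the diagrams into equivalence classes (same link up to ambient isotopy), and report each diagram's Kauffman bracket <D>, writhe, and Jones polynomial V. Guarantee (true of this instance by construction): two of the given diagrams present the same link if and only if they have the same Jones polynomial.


classes: {D1, D2, D3}
V(D1) = -t^-4 + t^-3 + t^-1  [14 crossings, <D> = A^-2 + A^6 - A^10, w = -2]
D2 (bracket A^-2 + A^6 - A^10; 14 crossings at w = -2): V = -t^-4 + t^-3 + t^-1
V(D3) = -t^-4 + t^-3 + t^-1  (w -4, c 12, <D> = A^-8 + 1 - A^4)
insight: all 3 diagrams share one V(t), hence one class


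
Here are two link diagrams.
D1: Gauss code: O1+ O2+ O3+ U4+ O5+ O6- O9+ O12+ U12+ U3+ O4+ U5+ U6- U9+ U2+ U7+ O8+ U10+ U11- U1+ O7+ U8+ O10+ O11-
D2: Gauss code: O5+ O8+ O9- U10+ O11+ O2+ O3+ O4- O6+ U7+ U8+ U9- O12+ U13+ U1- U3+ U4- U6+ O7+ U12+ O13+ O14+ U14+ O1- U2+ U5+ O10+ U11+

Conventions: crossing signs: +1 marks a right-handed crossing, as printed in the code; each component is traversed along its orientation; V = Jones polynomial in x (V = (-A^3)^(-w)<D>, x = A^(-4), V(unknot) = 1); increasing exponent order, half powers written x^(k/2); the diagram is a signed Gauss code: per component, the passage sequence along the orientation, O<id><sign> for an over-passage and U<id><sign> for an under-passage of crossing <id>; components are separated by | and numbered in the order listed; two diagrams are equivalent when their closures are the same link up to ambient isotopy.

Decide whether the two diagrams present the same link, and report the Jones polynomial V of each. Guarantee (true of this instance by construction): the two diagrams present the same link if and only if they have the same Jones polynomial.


equivalent: yes
D1 (bracket A^-8 - 2A^-4 + 1 - 2A^4 + 2A^8 + A^16; 12 crossings at w = +8): V = x^2 + 2x^4 - 2x^5 + x^6 - 2x^7 + x^8
V(D2) = x^2 + 2x^4 - 2x^5 + x^6 - 2x^7 + x^8  [14 crossings, <D> = A^-8 - 2A^-4 + 1 - 2A^4 + 2A^8 + A^16, w = +8]
observation: Reidemeister moves carry D1 (12 crossings) to D2 (14)


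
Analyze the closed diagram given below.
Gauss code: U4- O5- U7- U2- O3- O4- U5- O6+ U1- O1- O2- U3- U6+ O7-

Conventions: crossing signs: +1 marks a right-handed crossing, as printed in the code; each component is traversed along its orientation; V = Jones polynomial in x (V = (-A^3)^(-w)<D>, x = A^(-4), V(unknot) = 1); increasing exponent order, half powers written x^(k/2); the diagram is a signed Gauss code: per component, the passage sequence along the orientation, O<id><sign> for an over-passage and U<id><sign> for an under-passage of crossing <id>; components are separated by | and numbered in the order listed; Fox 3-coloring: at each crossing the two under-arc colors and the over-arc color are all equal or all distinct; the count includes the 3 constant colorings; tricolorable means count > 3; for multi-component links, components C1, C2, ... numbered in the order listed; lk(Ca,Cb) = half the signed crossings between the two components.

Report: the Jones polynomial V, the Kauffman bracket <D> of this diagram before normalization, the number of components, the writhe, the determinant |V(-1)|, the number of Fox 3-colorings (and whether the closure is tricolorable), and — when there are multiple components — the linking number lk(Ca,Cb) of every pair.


V = -x^-6 + x^-5 - x^-4 + 2x^-3 - x^-2 + x^-1
<D> = -A^-11 + A^-7 - 2A^-3 + A - A^5 + A^9 (w = -5)
1 component over 7 crossings, w = -5
3 Fox colorings among 3^7, |V(-1)| = 7: not tricolorable
why: det 7 = |V(-1)|; not divisible by 3, so not tricolorable


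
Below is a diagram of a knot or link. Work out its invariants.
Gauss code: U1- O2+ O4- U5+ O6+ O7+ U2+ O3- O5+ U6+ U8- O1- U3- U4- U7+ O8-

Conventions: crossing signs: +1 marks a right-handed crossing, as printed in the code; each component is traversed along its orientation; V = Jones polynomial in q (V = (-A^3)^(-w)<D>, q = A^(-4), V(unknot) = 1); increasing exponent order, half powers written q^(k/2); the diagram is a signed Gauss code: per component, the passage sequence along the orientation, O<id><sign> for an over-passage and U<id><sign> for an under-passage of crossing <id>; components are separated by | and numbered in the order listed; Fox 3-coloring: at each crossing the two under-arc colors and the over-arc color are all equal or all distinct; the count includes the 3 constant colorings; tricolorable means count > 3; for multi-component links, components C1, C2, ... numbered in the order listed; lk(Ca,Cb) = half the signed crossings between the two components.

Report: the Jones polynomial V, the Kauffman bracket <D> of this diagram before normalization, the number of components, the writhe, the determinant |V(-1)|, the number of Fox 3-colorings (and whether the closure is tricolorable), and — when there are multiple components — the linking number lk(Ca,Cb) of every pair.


V = -q^-3 + q^-2 - q^-1 + 3 - q + q^2 - q^3
<D> = -A^-12 + A^-8 - A^-4 + 3 - A^4 + A^8 - A^12 (w = 0)
1 component over 8 crossings, w = 0
27 Fox colorings among 3^8, |V(-1)| = 9: tricolorable
why: |V(-1)| = 9: so tricolorable, since 3 divides 9


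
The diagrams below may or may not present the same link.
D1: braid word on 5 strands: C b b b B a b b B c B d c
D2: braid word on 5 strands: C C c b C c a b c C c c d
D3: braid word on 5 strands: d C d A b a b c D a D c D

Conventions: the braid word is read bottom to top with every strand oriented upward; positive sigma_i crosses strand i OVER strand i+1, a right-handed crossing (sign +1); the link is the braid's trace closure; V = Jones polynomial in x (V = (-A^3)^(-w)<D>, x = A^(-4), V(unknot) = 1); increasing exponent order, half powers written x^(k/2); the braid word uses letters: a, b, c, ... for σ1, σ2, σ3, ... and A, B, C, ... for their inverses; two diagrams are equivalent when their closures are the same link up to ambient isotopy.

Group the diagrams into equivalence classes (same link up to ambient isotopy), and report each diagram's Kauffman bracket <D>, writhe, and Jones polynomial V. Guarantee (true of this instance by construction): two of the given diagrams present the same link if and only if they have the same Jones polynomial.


grouping into links: {D1, D2, D3}
V(D1) = -x^(1/2) - x^(5/2)  (w +5, c 13, <D> = A^5 + A^13)
D2 (bracket A^5 + A^13; 13 crossings at w = +5): V = -x^(1/2) - x^(5/2)
D3 (bracket A^-1 + A^7; 13 crossings at w = +3): V = -x^(1/2) - x^(5/2)
why: one V(x) for all 3 diagrams — one class (guaranteed)


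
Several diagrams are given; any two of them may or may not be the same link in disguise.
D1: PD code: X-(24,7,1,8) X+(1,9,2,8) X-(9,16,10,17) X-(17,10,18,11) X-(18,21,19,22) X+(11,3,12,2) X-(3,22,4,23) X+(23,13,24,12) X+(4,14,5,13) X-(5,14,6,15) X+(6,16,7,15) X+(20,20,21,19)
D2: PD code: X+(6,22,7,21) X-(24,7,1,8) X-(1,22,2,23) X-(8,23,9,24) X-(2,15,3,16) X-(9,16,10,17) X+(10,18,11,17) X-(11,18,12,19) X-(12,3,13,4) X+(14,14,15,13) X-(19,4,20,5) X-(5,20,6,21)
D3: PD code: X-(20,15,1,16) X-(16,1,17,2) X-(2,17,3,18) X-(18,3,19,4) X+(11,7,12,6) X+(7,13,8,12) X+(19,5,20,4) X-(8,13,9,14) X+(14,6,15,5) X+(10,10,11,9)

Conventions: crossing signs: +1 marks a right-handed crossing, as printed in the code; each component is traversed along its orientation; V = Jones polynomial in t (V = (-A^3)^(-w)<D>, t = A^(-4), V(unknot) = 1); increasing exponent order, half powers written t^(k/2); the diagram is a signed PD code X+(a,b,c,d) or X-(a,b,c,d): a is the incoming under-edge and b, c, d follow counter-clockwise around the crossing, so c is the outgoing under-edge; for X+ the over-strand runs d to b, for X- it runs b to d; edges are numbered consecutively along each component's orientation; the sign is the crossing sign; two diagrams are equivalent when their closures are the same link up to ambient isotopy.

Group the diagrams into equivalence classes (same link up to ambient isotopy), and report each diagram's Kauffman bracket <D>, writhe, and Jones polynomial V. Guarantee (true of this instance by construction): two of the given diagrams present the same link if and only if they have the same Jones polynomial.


grouping into links: {D1} | {D2} | {D3}
V(D1) = t^-2 - t^-1 + 1 - t + t^2  (w 0, c 12, <D> = A^-8 - A^-4 + 1 - A^4 + A^8)
V(D2) = -t^-7 + t^-6 - t^-5 + t^-4 + t^-2  [12 crossings, <D> = A^-10 + A^-2 - A^2 + A^6 - A^10, w = -6]
V(D3) = -t^-4 + t^-3 + t^-1  [10 crossings, <D> = A^4 + A^12 - A^16, w = 0]
why: comparing 3 Jones polynomials yields 3 groups


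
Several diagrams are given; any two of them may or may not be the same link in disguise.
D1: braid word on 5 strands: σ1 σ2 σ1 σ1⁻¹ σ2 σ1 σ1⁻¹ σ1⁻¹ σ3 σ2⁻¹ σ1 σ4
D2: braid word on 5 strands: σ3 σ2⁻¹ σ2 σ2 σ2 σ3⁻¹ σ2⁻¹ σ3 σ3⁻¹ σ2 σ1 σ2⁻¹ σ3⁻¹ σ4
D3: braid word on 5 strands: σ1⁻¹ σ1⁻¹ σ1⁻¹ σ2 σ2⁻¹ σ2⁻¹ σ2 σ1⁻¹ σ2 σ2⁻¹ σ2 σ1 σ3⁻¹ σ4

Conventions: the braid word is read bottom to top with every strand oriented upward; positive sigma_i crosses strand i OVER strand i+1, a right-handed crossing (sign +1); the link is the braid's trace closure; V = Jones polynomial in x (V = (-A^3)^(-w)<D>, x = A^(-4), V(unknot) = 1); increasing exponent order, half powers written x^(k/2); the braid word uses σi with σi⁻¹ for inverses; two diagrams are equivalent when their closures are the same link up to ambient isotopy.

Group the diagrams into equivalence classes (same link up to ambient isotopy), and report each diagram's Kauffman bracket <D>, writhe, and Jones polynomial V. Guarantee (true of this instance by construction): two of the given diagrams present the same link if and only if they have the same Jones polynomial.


grouping into links: {D1} | {D2} | {D3}
V(D1) = x + x^3 - x^4  (w +4, c 12, <D> = -A^-4 + 1 + A^8)
V(D2) = 1  (w +2, c 14, <D> = A^6)
V(D3) = -x^-4 + x^-3 + x^-1  (w -2, c 14, <D> = A^-2 + A^6 - A^10)
key observation: V(x) takes 3 values over 3 diagrams, fixing the grouping


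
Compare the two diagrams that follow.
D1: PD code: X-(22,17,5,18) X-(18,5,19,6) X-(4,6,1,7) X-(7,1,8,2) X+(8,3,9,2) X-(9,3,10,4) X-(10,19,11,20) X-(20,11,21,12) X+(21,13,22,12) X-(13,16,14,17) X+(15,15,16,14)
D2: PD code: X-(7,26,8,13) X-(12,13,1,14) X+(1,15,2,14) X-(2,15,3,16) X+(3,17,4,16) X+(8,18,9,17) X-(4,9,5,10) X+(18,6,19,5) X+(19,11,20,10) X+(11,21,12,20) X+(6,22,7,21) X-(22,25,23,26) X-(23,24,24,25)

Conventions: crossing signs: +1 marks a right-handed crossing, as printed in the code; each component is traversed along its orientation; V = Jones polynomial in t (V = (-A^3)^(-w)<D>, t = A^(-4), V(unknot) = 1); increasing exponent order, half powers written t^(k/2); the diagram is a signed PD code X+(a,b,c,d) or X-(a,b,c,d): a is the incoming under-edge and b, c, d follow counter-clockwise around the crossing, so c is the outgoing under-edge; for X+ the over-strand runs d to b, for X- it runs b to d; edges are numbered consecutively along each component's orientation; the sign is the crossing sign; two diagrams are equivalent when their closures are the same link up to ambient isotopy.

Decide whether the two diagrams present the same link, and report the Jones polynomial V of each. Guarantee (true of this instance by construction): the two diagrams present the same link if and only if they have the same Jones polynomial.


equivalent: no
D1 (bracket A^-9 + 2A^-1 - A^3 + A^7 - A^11; 11 crossings at w = -5): V = t^(-13/2) - t^(-11/2) + t^(-9/2) - 2t^(-7/2) - t^(-3/2)
V(D2) = -t^(1/2) + t^(3/2) - t^(5/2) - t^(9/2)  (w +1, c 13, <D> = A^-15 + A^-7 - A^-3 + A)
key observation: 2 classes among 2 diagrams; unequal V(t) rules out equality


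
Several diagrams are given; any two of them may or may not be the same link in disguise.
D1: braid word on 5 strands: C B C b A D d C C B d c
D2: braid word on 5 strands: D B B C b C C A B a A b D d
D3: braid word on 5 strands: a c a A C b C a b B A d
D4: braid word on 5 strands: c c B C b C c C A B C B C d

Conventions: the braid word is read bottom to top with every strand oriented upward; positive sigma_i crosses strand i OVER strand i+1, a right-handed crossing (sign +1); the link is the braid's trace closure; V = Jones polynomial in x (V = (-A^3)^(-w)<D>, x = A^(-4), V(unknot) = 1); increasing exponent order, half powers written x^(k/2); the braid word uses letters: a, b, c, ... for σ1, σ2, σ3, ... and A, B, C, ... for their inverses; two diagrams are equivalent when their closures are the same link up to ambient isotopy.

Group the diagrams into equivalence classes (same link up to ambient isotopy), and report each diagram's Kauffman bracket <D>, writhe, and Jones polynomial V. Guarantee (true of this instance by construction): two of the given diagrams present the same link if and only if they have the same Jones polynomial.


classes: {D1, D2, D4} | {D3}
V(D1) = -x^-6 + x^-5 - x^-4 + 2x^-3 - x^-2 + x^-1  [12 crossings, <D> = A^-8 - A^-4 + 2 - A^4 + A^8 - A^12, w = -4]
V(D2) = -x^-6 + x^-5 - x^-4 + 2x^-3 - x^-2 + x^-1  (w -6, c 14, <D> = A^-14 - A^-10 + 2A^-6 - A^-2 + A^2 - A^6)
D3 (bracket A^6; 12 crossings at w = +2): V = 1
V(D4) = -x^-6 + x^-5 - x^-4 + 2x^-3 - x^-2 + x^-1  [14 crossings, <D> = A^-8 - A^-4 + 2 - A^4 + A^8 - A^12, w = -4]
note: 2 classes among 4 diagrams; unequal V(x) rules out equality


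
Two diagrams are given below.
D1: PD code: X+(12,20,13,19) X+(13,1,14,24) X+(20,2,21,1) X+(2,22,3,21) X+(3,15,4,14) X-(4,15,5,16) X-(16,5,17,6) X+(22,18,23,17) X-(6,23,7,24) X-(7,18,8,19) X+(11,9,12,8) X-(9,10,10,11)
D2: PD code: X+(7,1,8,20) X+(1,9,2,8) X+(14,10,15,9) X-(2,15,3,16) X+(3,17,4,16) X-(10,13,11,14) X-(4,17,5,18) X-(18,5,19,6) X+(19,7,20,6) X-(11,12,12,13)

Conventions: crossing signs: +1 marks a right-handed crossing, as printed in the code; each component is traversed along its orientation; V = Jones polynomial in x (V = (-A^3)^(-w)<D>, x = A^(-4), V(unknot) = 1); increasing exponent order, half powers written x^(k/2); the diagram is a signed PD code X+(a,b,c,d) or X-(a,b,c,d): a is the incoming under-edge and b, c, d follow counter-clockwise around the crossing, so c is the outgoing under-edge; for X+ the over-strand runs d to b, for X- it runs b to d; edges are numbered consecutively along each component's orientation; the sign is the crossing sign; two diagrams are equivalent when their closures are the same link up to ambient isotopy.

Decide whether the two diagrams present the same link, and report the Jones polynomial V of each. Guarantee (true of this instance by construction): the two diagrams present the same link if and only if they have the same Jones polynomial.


equivalent: no
D1 (bracket -A^-10 + A^-6 + A^2; 12 crossings at w = +2): V = x + x^3 - x^4
V(D2) = 1  [10 crossings, <D> = 1, w = 0]
observation: V(x) takes 2 values over 2 diagrams, fixing the grouping


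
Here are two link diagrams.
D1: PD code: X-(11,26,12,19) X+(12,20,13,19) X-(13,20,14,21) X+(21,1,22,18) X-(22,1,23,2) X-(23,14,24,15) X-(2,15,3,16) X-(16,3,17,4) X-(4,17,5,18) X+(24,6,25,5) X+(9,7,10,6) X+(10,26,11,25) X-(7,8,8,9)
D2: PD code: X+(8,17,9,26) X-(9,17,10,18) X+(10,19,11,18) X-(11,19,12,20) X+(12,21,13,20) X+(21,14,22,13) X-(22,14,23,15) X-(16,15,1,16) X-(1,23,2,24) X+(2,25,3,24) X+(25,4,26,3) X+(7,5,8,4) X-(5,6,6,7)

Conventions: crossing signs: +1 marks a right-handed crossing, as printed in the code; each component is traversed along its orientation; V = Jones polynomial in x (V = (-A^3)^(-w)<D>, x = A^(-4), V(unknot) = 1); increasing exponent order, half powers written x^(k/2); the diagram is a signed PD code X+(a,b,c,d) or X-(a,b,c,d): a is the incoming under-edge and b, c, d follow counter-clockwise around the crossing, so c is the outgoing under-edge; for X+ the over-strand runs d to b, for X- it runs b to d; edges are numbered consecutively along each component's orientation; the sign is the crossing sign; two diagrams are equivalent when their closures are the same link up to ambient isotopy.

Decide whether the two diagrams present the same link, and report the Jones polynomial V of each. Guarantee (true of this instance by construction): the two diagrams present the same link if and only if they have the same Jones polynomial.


same link: no
V(D1) = x^(-9/2) - x^(-5/2) - x^(-3/2) - x^(-1/2)  [13 crossings, <D> = A^-7 + A^-3 + A - A^9, w = -3]
D2 (bracket A^-7 + A; 13 crossings at w = +1): V = -x^(1/2) - x^(5/2)
note: 2 values of V(x) split the 2 diagrams


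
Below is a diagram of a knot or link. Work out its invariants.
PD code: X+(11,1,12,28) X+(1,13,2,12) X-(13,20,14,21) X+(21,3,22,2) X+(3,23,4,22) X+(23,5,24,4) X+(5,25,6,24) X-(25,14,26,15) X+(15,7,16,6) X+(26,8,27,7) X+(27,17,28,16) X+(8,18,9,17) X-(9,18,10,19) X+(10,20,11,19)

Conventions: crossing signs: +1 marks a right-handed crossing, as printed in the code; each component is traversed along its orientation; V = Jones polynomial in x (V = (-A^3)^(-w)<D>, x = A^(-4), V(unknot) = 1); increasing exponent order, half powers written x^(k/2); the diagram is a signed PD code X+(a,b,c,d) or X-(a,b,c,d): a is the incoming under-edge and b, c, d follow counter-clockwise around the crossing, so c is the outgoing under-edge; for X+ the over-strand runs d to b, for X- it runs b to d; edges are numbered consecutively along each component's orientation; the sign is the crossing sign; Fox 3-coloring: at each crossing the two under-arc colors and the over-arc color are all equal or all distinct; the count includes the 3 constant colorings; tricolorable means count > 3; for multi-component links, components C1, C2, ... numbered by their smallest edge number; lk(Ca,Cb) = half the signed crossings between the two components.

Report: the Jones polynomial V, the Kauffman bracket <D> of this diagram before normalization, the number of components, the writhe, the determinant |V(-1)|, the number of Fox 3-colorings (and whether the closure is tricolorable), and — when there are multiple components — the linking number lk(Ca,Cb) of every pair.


V(x) = x^3 - x^4 + 3x^5 - 3x^6 + 4x^7 - 5x^8 + 4x^9 - 3x^10 + 2x^11 - x^12
bracket: -A^-24 + 2A^-20 - 3A^-16 + 4A^-12 - 5A^-8 + 4A^-4 - 3 + 3A^4 - A^8 + A^12, w = +8
1 component, writhe +8, over 14 crossings
det 27, colorings 9 of 3^14 — tricolorable
observation: |V(-1)| = 27: so tricolorable, since 3 divides 27


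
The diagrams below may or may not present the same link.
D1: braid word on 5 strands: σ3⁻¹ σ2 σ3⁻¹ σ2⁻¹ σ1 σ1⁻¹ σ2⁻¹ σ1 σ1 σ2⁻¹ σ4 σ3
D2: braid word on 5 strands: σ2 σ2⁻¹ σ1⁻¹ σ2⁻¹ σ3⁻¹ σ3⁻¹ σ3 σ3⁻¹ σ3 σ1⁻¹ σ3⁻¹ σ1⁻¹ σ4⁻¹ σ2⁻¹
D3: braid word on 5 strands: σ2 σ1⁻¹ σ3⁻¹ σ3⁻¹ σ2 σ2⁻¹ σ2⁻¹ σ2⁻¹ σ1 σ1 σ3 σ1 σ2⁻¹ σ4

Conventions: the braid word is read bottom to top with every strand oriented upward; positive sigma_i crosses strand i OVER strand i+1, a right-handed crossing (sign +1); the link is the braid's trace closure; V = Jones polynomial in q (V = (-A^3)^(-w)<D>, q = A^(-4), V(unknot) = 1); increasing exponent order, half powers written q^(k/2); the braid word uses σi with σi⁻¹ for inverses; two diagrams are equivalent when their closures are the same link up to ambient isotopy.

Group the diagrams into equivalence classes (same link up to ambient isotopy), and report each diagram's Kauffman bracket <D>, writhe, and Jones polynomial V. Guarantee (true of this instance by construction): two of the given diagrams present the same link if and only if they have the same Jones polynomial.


equivalence classes: {D1, D3} | {D2}
D1 (bracket A^-8 + 2 + A^8; 12 crossings at w = 0): V = q^-2 + 2 + q^2
D2 (bracket A^-16 + 2A^-8 - A^-4 + 2 - A^4 + A^8; 14 crossings at w = -8): V = q^-8 - q^-7 + 2q^-6 - q^-5 + 2q^-4 + q^-2
V(D3) = q^-2 + 2 + q^2  (w 0, c 14, <D> = A^-8 + 2 + A^8)
observation: V(q) takes 2 values over 3 diagrams, fixing the grouping


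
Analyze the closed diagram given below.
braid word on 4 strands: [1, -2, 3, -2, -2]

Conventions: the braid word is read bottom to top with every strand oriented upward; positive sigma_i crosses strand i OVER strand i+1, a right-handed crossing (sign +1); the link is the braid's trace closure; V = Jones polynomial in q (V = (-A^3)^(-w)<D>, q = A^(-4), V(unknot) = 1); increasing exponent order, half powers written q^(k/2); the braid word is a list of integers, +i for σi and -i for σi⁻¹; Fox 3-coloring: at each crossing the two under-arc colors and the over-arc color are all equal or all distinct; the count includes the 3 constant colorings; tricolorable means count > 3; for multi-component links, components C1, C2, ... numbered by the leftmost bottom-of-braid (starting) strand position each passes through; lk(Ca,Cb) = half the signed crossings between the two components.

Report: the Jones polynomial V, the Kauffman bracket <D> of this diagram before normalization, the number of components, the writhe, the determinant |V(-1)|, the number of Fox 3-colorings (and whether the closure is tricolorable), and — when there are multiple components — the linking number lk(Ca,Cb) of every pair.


Jones polynomial: V(q) = -q^-4 + q^-3 + q^-1
<D> = -A - A^9 + A^13; writhe -1
components 1, writhe -1 (5 crossings)
3-colorings: 9 of 3^5, det 3 — tricolorable
note: V spans 3 powers of q: at least 3 crossings in any diagram


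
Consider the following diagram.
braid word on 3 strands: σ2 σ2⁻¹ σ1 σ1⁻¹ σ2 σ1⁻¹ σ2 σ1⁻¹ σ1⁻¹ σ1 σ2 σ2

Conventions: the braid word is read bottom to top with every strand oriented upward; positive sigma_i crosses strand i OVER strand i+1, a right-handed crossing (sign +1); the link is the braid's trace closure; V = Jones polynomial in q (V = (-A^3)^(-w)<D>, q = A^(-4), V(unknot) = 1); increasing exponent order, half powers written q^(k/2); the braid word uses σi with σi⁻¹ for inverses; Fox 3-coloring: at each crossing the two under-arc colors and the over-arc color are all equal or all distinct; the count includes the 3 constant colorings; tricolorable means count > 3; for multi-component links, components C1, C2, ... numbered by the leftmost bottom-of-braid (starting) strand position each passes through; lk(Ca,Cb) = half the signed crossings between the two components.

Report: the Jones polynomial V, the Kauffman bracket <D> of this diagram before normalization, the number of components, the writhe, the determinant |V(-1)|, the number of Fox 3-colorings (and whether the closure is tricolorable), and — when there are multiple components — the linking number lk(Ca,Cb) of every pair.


V(q) = q^-1 - 1 + 2q - 2q^2 + 2q^3 - 2q^4 + q^5
bracket: A^-14 - 2A^-10 + 2A^-6 - 2A^-2 + 2A^2 - A^6 + A^10, w = +2
1 component, writhe +2, over 12 crossings
det 11, colorings 3 of 3^12 — not tricolorable
observation: the span of V is 6, forcing >= 6 crossings in any diagram


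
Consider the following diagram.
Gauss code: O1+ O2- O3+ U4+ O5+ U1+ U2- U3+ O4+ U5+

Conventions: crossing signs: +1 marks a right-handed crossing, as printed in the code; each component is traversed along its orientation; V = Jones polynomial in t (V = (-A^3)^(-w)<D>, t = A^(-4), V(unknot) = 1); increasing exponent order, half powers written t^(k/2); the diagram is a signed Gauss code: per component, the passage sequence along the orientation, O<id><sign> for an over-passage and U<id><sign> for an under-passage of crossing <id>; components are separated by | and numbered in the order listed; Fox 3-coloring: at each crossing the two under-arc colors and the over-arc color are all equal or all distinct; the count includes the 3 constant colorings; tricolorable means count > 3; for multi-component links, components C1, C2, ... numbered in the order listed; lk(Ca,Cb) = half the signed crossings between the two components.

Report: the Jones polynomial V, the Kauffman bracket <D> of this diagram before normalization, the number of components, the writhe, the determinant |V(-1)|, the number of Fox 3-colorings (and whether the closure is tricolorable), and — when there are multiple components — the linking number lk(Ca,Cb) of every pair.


V = t + t^3 - t^4
<D> = A^-7 - A^-3 - A^5 (w = +3)
1 component over 5 crossings, w = +3
9 Fox colorings among 3^5, |V(-1)| = 3: tricolorable
why: w = +3 shifts under R1 moves; the (-A^3)^(-3) factor cancels that in V


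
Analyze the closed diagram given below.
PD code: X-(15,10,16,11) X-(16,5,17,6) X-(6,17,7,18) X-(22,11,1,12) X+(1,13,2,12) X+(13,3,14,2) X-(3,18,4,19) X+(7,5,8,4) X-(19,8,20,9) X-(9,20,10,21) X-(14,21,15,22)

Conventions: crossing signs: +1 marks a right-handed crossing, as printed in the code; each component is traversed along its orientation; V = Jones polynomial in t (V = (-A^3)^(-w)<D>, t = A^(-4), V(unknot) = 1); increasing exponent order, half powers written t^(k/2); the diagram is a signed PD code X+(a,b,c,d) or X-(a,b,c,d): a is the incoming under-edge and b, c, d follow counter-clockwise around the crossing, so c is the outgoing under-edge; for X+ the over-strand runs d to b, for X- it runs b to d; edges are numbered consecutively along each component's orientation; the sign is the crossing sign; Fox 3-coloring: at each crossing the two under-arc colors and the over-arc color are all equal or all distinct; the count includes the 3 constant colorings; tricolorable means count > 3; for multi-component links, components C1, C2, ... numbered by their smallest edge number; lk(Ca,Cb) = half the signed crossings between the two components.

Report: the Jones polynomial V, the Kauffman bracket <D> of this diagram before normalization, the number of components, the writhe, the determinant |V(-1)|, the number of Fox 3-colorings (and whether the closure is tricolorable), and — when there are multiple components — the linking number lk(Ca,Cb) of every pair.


V = -t^-6 + t^-5 - t^-4 + 2t^-3 - t^-2 + t^-1
<D> = -A^-11 + A^-7 - 2A^-3 + A - A^5 + A^9 (w = -5)
1 component over 11 crossings, w = -5
3 Fox colorings among 3^11, |V(-1)| = 7: not tricolorable
why: the span of V is 5, forcing >= 5 crossings in any diagram


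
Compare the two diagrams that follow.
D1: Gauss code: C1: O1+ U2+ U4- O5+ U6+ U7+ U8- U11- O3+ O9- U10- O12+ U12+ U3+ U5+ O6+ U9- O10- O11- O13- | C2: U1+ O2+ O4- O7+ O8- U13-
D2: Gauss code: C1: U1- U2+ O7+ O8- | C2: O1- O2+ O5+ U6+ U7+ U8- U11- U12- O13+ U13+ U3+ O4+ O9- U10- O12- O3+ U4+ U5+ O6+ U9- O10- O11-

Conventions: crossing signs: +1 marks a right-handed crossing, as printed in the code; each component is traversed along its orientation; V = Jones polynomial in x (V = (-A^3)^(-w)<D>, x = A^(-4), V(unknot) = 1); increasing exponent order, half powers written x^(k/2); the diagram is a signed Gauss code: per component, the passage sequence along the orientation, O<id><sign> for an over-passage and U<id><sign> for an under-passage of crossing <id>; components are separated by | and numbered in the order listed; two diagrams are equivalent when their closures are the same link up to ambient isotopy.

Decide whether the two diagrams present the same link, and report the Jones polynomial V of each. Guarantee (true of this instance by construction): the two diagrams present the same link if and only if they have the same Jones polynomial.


same link: yes
V(D1) = -x^(-5/2) - x^(5/2)  [13 crossings, <D> = A^-7 + A^13, w = +1]
V(D2) = -x^(-5/2) - x^(5/2)  (w +1, c 13, <D> = A^-7 + A^13)
note: one V(x) for all 2 diagrams — one class (guaranteed)


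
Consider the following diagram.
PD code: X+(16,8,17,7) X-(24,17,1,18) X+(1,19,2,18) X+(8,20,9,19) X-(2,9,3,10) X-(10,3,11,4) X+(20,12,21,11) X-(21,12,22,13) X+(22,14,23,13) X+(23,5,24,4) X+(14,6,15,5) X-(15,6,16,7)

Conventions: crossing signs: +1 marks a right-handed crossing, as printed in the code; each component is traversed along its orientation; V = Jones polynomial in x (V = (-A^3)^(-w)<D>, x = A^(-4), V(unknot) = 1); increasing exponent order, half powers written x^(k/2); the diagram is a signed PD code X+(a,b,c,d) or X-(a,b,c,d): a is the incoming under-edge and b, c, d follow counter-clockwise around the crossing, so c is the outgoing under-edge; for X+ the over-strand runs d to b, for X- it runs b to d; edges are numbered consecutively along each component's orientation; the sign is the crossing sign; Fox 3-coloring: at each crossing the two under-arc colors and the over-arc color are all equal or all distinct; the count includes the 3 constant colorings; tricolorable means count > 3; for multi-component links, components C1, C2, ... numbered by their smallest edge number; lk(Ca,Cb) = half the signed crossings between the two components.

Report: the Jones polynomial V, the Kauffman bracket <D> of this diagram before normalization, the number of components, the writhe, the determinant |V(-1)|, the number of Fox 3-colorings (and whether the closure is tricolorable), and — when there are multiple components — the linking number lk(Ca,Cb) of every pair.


V = 1
<D> = A^6 (w = +2)
1 component over 12 crossings, w = +2
3 Fox colorings among 3^12, |V(-1)| = 1: not tricolorable
why: det 1 = |V(-1)|; not divisible by 3, so not tricolorable


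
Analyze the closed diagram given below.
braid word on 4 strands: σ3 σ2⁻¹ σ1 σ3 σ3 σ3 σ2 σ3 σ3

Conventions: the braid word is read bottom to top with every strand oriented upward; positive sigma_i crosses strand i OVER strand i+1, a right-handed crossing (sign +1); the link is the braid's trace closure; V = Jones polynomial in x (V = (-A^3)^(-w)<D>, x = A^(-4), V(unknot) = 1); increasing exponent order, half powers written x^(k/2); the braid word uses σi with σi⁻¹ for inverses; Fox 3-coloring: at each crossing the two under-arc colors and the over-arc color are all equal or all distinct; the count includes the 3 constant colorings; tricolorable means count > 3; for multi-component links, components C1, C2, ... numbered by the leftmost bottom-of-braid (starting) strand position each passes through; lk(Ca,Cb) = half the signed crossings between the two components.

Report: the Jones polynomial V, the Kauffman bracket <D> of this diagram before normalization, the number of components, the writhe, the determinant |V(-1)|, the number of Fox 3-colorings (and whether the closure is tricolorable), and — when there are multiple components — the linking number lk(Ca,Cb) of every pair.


Jones polynomial: V(x) = x^2 + 2x^4 - 2x^5 + x^6 - 2x^7 + x^8
<D> = -A^-11 + 2A^-7 - A^-3 + 2A - 2A^5 - A^13; writhe +7
components 1, writhe +7 (9 crossings)
3-colorings: 27 of 3^9, det 9 — tricolorable
note: V spans 6 powers of x: at least 6 crossings in any diagram


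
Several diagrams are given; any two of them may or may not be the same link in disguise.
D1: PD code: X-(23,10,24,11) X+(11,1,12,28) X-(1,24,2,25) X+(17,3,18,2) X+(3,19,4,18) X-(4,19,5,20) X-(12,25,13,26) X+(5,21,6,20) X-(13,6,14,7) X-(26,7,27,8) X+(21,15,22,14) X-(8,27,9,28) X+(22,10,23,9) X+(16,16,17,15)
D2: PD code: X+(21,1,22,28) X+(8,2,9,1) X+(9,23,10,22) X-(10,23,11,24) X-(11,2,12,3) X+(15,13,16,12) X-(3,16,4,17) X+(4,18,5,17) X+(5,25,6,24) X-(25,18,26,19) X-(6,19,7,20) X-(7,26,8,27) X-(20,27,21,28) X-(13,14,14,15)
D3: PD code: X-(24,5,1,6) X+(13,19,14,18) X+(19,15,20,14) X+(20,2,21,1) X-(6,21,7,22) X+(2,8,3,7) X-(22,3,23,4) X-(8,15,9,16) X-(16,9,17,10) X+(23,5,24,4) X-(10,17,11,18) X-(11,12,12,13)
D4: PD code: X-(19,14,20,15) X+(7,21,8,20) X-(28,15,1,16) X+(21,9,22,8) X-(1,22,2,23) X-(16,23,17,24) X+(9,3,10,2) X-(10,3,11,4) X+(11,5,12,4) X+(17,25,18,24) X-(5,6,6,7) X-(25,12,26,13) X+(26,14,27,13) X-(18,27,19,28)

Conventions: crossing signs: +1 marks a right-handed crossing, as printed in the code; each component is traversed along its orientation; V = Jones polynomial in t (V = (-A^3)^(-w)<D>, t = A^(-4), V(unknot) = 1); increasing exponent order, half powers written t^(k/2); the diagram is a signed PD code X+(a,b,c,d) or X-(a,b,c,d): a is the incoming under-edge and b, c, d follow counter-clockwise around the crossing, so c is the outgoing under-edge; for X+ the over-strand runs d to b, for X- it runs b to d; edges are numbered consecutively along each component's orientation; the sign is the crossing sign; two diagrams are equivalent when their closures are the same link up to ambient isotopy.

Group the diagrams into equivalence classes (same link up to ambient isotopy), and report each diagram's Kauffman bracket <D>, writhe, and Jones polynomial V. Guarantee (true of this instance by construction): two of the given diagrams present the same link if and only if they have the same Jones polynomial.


classes: {D1, D4} | {D2} | {D3}
V(D1) = -t^-3 + 2t^-2 - 2t^-1 + 3 - 2t + 2t^2 - t^3  [14 crossings, <D> = -A^-12 + 2A^-8 - 2A^-4 + 3 - 2A^4 + 2A^8 - A^12, w = 0]
D2 (bracket A^-6; 14 crossings at w = -2): V = 1
V(D3) = t^-2 - t^-1 + 1 - t + t^2  [12 crossings, <D> = A^-14 - A^-10 + A^-6 - A^-2 + A^2, w = -2]
V(D4) = -t^-3 + 2t^-2 - 2t^-1 + 3 - 2t + 2t^2 - t^3  (w -2, c 14, <D> = -A^-18 + 2A^-14 - 2A^-10 + 3A^-6 - 2A^-2 + 2A^2 - A^6)
note: 3 values of V(t) split the 4 diagrams


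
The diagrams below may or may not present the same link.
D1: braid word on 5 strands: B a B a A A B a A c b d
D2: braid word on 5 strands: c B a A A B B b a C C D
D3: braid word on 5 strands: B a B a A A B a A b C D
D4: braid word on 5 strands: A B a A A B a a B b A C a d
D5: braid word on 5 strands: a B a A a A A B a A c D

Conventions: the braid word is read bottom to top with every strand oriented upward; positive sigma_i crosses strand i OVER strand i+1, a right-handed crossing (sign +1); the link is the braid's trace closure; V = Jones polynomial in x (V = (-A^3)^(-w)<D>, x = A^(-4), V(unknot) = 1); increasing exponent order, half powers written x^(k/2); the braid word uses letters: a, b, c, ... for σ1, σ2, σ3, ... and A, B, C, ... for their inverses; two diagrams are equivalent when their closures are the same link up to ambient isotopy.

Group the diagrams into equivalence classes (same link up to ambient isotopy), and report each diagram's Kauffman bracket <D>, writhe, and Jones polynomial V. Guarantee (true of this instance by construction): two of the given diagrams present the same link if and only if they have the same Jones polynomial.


grouping into links: {D1, D2, D3, D4, D5}
V(D1) = 1  (w 0, c 12, <D> = 1)
D2 (bracket A^-12; 12 crossings at w = -4): V = 1
V(D3) = 1  [12 crossings, <D> = A^-12, w = -4]
V(D4) = 1  [14 crossings, <D> = A^-6, w = -2]
V(D5) = 1  (w -2, c 12, <D> = A^-6)
why: one V(x) for all 5 diagrams — one class (guaranteed)


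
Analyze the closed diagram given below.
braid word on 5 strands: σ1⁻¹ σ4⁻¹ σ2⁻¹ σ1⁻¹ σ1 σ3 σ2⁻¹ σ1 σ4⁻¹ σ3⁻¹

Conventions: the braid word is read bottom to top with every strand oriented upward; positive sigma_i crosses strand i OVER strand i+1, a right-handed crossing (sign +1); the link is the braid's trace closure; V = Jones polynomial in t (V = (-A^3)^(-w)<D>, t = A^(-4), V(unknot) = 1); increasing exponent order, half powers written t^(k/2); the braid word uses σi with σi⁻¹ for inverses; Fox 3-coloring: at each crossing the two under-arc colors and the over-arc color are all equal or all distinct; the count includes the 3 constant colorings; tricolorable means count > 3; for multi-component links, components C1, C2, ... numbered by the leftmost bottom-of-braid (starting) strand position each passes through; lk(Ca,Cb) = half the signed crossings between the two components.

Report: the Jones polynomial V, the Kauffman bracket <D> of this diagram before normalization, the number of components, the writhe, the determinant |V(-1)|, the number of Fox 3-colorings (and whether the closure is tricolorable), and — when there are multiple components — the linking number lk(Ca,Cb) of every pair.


V = t^-5 + t^-4 + t^-3 + 1
<D> = A^-12 + 1 + A^4 + A^8 (w = -4)
3 components over 10 crossings, w = -4
lk(C1,C2): 0
lk(C1,C3) = -2
linking number lk(C2,C3) = 0
9 Fox colorings among 3^10, |V(-1)| = 0: tricolorable
why: the word shrinks to σ1⁻¹ σ4⁻¹ σ2⁻¹ σ3 σ2⁻¹ σ1 σ4⁻¹ σ3⁻¹ after cancelling


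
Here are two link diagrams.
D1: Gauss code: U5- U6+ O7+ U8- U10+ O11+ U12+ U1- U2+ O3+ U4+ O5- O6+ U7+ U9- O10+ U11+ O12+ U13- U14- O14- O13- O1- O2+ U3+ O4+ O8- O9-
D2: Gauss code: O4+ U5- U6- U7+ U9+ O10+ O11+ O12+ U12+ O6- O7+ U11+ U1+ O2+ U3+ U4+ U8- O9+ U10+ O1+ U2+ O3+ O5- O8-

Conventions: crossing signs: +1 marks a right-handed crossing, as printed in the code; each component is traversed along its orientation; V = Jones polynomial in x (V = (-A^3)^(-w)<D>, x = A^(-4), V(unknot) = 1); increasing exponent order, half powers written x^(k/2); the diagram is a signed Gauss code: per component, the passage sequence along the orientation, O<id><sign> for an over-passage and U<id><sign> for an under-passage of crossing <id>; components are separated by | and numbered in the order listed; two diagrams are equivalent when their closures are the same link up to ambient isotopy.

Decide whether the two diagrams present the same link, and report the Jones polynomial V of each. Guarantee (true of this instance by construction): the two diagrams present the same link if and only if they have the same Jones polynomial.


equivalent: yes
V(D1) = x^2 + x^4 - x^5 + x^6 - x^7  (w +2, c 14, <D> = -A^-22 + A^-18 - A^-14 + A^-10 + A^-2)
D2 (bracket -A^-10 + A^-6 - A^-2 + A^2 + A^10; 12 crossings at w = +6): V = x^2 + x^4 - x^5 + x^6 - x^7
why: Reidemeister moves carry D1 (14 crossings) to D2 (12)
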